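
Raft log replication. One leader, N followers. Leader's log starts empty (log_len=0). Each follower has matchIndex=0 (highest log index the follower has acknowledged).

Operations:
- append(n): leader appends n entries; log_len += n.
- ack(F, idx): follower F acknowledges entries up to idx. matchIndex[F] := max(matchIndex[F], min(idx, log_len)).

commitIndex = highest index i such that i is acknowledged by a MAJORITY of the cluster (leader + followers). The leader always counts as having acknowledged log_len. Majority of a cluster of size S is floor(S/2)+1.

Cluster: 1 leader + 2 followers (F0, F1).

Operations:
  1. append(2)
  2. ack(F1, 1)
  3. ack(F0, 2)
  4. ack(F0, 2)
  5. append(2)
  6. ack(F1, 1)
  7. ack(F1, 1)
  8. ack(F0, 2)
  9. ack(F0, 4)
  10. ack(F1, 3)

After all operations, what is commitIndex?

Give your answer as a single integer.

Op 1: append 2 -> log_len=2
Op 2: F1 acks idx 1 -> match: F0=0 F1=1; commitIndex=1
Op 3: F0 acks idx 2 -> match: F0=2 F1=1; commitIndex=2
Op 4: F0 acks idx 2 -> match: F0=2 F1=1; commitIndex=2
Op 5: append 2 -> log_len=4
Op 6: F1 acks idx 1 -> match: F0=2 F1=1; commitIndex=2
Op 7: F1 acks idx 1 -> match: F0=2 F1=1; commitIndex=2
Op 8: F0 acks idx 2 -> match: F0=2 F1=1; commitIndex=2
Op 9: F0 acks idx 4 -> match: F0=4 F1=1; commitIndex=4
Op 10: F1 acks idx 3 -> match: F0=4 F1=3; commitIndex=4

Answer: 4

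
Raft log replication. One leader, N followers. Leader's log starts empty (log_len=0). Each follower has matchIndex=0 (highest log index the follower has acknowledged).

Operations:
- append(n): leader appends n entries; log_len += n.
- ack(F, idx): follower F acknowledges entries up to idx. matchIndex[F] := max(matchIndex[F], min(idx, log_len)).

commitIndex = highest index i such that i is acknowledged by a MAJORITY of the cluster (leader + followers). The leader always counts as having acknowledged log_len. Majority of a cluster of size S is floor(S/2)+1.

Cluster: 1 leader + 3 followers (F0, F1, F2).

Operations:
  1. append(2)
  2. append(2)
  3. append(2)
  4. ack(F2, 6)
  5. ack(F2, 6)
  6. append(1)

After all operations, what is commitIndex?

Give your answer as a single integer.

Op 1: append 2 -> log_len=2
Op 2: append 2 -> log_len=4
Op 3: append 2 -> log_len=6
Op 4: F2 acks idx 6 -> match: F0=0 F1=0 F2=6; commitIndex=0
Op 5: F2 acks idx 6 -> match: F0=0 F1=0 F2=6; commitIndex=0
Op 6: append 1 -> log_len=7

Answer: 0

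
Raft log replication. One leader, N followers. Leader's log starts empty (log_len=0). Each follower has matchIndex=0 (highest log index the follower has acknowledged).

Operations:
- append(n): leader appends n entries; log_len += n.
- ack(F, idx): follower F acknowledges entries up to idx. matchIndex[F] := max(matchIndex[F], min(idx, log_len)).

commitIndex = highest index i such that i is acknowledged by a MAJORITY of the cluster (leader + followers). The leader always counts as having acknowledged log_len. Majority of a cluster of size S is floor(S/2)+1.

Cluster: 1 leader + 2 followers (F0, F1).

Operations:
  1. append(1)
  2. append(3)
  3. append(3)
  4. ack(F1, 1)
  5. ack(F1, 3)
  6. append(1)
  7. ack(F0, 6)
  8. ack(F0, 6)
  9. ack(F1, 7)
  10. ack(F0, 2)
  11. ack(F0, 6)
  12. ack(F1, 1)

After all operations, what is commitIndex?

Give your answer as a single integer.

Op 1: append 1 -> log_len=1
Op 2: append 3 -> log_len=4
Op 3: append 3 -> log_len=7
Op 4: F1 acks idx 1 -> match: F0=0 F1=1; commitIndex=1
Op 5: F1 acks idx 3 -> match: F0=0 F1=3; commitIndex=3
Op 6: append 1 -> log_len=8
Op 7: F0 acks idx 6 -> match: F0=6 F1=3; commitIndex=6
Op 8: F0 acks idx 6 -> match: F0=6 F1=3; commitIndex=6
Op 9: F1 acks idx 7 -> match: F0=6 F1=7; commitIndex=7
Op 10: F0 acks idx 2 -> match: F0=6 F1=7; commitIndex=7
Op 11: F0 acks idx 6 -> match: F0=6 F1=7; commitIndex=7
Op 12: F1 acks idx 1 -> match: F0=6 F1=7; commitIndex=7

Answer: 7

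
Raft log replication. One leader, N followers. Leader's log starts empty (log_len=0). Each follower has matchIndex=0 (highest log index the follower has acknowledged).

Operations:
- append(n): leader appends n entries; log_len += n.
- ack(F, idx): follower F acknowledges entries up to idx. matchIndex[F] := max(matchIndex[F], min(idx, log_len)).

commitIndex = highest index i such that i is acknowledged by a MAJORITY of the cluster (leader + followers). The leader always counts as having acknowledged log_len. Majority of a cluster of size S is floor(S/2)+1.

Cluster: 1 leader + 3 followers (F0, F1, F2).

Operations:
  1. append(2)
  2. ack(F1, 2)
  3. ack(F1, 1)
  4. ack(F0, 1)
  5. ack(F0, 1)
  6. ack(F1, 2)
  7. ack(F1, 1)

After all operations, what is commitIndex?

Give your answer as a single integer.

Op 1: append 2 -> log_len=2
Op 2: F1 acks idx 2 -> match: F0=0 F1=2 F2=0; commitIndex=0
Op 3: F1 acks idx 1 -> match: F0=0 F1=2 F2=0; commitIndex=0
Op 4: F0 acks idx 1 -> match: F0=1 F1=2 F2=0; commitIndex=1
Op 5: F0 acks idx 1 -> match: F0=1 F1=2 F2=0; commitIndex=1
Op 6: F1 acks idx 2 -> match: F0=1 F1=2 F2=0; commitIndex=1
Op 7: F1 acks idx 1 -> match: F0=1 F1=2 F2=0; commitIndex=1

Answer: 1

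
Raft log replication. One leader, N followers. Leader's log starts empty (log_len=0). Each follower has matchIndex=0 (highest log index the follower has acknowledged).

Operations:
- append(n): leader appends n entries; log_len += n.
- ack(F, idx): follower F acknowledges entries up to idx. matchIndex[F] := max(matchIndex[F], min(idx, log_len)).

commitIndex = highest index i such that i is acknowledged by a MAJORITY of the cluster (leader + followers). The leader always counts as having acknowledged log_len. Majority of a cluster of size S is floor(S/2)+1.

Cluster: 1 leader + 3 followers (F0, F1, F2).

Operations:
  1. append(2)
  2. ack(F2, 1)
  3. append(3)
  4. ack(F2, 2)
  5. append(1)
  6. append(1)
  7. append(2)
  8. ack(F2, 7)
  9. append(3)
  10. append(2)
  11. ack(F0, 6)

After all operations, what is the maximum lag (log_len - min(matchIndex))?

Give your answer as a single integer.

Answer: 14

Derivation:
Op 1: append 2 -> log_len=2
Op 2: F2 acks idx 1 -> match: F0=0 F1=0 F2=1; commitIndex=0
Op 3: append 3 -> log_len=5
Op 4: F2 acks idx 2 -> match: F0=0 F1=0 F2=2; commitIndex=0
Op 5: append 1 -> log_len=6
Op 6: append 1 -> log_len=7
Op 7: append 2 -> log_len=9
Op 8: F2 acks idx 7 -> match: F0=0 F1=0 F2=7; commitIndex=0
Op 9: append 3 -> log_len=12
Op 10: append 2 -> log_len=14
Op 11: F0 acks idx 6 -> match: F0=6 F1=0 F2=7; commitIndex=6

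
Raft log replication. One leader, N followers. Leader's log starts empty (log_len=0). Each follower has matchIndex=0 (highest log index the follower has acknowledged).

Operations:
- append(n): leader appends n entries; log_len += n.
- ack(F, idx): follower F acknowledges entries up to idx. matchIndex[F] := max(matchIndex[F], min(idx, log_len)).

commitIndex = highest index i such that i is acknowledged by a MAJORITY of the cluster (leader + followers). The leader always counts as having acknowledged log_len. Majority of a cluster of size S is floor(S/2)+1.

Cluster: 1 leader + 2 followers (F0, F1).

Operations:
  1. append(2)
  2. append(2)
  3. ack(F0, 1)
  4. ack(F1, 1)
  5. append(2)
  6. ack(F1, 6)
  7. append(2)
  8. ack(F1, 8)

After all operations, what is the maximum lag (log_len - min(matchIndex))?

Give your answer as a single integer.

Answer: 7

Derivation:
Op 1: append 2 -> log_len=2
Op 2: append 2 -> log_len=4
Op 3: F0 acks idx 1 -> match: F0=1 F1=0; commitIndex=1
Op 4: F1 acks idx 1 -> match: F0=1 F1=1; commitIndex=1
Op 5: append 2 -> log_len=6
Op 6: F1 acks idx 6 -> match: F0=1 F1=6; commitIndex=6
Op 7: append 2 -> log_len=8
Op 8: F1 acks idx 8 -> match: F0=1 F1=8; commitIndex=8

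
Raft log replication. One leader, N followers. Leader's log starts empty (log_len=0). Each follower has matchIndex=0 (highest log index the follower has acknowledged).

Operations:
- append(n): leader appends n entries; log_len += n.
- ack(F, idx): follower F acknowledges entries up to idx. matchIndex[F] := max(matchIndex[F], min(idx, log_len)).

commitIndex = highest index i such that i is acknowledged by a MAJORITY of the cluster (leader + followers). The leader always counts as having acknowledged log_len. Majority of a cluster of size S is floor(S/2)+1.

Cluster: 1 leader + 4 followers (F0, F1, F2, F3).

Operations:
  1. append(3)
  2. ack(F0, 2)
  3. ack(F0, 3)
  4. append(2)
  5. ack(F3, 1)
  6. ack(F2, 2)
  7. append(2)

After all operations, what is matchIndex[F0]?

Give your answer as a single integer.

Answer: 3

Derivation:
Op 1: append 3 -> log_len=3
Op 2: F0 acks idx 2 -> match: F0=2 F1=0 F2=0 F3=0; commitIndex=0
Op 3: F0 acks idx 3 -> match: F0=3 F1=0 F2=0 F3=0; commitIndex=0
Op 4: append 2 -> log_len=5
Op 5: F3 acks idx 1 -> match: F0=3 F1=0 F2=0 F3=1; commitIndex=1
Op 6: F2 acks idx 2 -> match: F0=3 F1=0 F2=2 F3=1; commitIndex=2
Op 7: append 2 -> log_len=7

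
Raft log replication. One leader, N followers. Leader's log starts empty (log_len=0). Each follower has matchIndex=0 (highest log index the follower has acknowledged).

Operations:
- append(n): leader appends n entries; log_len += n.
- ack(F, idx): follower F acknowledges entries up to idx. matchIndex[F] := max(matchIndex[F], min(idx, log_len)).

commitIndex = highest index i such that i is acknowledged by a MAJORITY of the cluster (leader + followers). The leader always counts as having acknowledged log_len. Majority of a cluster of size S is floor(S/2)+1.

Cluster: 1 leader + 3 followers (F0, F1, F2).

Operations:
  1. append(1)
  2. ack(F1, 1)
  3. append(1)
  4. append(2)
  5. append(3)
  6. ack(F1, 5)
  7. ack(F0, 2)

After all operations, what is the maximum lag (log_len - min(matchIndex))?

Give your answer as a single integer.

Answer: 7

Derivation:
Op 1: append 1 -> log_len=1
Op 2: F1 acks idx 1 -> match: F0=0 F1=1 F2=0; commitIndex=0
Op 3: append 1 -> log_len=2
Op 4: append 2 -> log_len=4
Op 5: append 3 -> log_len=7
Op 6: F1 acks idx 5 -> match: F0=0 F1=5 F2=0; commitIndex=0
Op 7: F0 acks idx 2 -> match: F0=2 F1=5 F2=0; commitIndex=2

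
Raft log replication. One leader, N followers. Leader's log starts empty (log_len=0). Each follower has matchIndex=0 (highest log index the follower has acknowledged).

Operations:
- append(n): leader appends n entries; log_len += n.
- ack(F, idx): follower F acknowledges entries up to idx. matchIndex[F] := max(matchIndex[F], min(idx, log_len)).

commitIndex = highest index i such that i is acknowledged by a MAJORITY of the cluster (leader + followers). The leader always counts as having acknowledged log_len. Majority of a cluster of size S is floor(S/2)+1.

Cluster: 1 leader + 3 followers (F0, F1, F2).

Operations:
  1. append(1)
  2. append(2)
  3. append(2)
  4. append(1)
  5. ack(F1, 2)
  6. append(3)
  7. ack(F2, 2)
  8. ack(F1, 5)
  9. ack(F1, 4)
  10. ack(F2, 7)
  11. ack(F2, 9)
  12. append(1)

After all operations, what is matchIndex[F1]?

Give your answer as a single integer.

Op 1: append 1 -> log_len=1
Op 2: append 2 -> log_len=3
Op 3: append 2 -> log_len=5
Op 4: append 1 -> log_len=6
Op 5: F1 acks idx 2 -> match: F0=0 F1=2 F2=0; commitIndex=0
Op 6: append 3 -> log_len=9
Op 7: F2 acks idx 2 -> match: F0=0 F1=2 F2=2; commitIndex=2
Op 8: F1 acks idx 5 -> match: F0=0 F1=5 F2=2; commitIndex=2
Op 9: F1 acks idx 4 -> match: F0=0 F1=5 F2=2; commitIndex=2
Op 10: F2 acks idx 7 -> match: F0=0 F1=5 F2=7; commitIndex=5
Op 11: F2 acks idx 9 -> match: F0=0 F1=5 F2=9; commitIndex=5
Op 12: append 1 -> log_len=10

Answer: 5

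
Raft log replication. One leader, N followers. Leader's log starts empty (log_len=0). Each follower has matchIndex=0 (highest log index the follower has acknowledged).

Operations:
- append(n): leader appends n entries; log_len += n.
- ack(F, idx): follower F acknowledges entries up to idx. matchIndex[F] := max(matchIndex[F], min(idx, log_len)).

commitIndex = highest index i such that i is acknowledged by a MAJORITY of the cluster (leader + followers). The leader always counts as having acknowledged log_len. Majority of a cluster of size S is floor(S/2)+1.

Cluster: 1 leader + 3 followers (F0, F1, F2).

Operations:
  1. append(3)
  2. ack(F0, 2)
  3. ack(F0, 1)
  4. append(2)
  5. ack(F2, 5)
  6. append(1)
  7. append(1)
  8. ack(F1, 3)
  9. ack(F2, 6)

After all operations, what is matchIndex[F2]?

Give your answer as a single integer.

Answer: 6

Derivation:
Op 1: append 3 -> log_len=3
Op 2: F0 acks idx 2 -> match: F0=2 F1=0 F2=0; commitIndex=0
Op 3: F0 acks idx 1 -> match: F0=2 F1=0 F2=0; commitIndex=0
Op 4: append 2 -> log_len=5
Op 5: F2 acks idx 5 -> match: F0=2 F1=0 F2=5; commitIndex=2
Op 6: append 1 -> log_len=6
Op 7: append 1 -> log_len=7
Op 8: F1 acks idx 3 -> match: F0=2 F1=3 F2=5; commitIndex=3
Op 9: F2 acks idx 6 -> match: F0=2 F1=3 F2=6; commitIndex=3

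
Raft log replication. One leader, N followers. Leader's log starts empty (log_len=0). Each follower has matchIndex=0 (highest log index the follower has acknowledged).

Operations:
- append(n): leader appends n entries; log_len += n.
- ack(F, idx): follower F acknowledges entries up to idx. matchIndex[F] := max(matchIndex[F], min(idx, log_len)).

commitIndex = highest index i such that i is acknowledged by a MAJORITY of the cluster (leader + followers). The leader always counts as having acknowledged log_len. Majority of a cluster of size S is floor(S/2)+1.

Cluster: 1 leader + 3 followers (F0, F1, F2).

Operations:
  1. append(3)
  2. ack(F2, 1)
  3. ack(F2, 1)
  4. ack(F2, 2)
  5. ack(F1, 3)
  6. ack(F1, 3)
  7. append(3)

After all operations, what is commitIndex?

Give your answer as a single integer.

Op 1: append 3 -> log_len=3
Op 2: F2 acks idx 1 -> match: F0=0 F1=0 F2=1; commitIndex=0
Op 3: F2 acks idx 1 -> match: F0=0 F1=0 F2=1; commitIndex=0
Op 4: F2 acks idx 2 -> match: F0=0 F1=0 F2=2; commitIndex=0
Op 5: F1 acks idx 3 -> match: F0=0 F1=3 F2=2; commitIndex=2
Op 6: F1 acks idx 3 -> match: F0=0 F1=3 F2=2; commitIndex=2
Op 7: append 3 -> log_len=6

Answer: 2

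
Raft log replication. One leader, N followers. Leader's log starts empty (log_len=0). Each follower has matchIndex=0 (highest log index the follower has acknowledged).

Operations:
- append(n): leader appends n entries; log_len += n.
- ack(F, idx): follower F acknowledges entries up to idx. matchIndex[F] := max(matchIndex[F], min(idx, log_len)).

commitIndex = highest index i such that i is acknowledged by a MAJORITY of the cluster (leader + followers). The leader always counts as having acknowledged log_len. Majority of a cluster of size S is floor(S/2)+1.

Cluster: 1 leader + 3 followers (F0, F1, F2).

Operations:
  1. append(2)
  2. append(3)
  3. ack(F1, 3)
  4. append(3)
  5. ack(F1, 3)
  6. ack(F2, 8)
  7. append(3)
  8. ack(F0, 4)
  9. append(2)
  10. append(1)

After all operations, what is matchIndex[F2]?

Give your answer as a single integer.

Op 1: append 2 -> log_len=2
Op 2: append 3 -> log_len=5
Op 3: F1 acks idx 3 -> match: F0=0 F1=3 F2=0; commitIndex=0
Op 4: append 3 -> log_len=8
Op 5: F1 acks idx 3 -> match: F0=0 F1=3 F2=0; commitIndex=0
Op 6: F2 acks idx 8 -> match: F0=0 F1=3 F2=8; commitIndex=3
Op 7: append 3 -> log_len=11
Op 8: F0 acks idx 4 -> match: F0=4 F1=3 F2=8; commitIndex=4
Op 9: append 2 -> log_len=13
Op 10: append 1 -> log_len=14

Answer: 8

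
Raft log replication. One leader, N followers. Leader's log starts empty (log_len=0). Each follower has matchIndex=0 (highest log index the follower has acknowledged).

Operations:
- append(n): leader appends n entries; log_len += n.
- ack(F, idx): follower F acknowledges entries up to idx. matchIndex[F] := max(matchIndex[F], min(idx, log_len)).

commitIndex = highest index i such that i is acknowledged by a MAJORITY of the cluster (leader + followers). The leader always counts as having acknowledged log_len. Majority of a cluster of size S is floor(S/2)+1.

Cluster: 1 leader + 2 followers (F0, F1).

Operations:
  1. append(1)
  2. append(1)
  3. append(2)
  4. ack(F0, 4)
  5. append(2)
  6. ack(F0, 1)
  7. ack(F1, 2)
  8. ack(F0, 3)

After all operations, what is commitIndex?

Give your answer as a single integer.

Answer: 4

Derivation:
Op 1: append 1 -> log_len=1
Op 2: append 1 -> log_len=2
Op 3: append 2 -> log_len=4
Op 4: F0 acks idx 4 -> match: F0=4 F1=0; commitIndex=4
Op 5: append 2 -> log_len=6
Op 6: F0 acks idx 1 -> match: F0=4 F1=0; commitIndex=4
Op 7: F1 acks idx 2 -> match: F0=4 F1=2; commitIndex=4
Op 8: F0 acks idx 3 -> match: F0=4 F1=2; commitIndex=4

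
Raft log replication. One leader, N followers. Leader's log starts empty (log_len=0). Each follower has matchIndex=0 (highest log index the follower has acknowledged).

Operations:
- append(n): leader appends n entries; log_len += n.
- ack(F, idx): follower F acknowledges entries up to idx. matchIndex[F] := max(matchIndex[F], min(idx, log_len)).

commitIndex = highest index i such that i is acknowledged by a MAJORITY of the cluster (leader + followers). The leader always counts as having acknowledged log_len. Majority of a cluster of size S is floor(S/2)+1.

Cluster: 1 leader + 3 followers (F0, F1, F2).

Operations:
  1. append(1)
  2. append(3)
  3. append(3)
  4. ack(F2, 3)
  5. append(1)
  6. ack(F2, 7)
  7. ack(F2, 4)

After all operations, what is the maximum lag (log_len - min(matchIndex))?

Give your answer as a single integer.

Op 1: append 1 -> log_len=1
Op 2: append 3 -> log_len=4
Op 3: append 3 -> log_len=7
Op 4: F2 acks idx 3 -> match: F0=0 F1=0 F2=3; commitIndex=0
Op 5: append 1 -> log_len=8
Op 6: F2 acks idx 7 -> match: F0=0 F1=0 F2=7; commitIndex=0
Op 7: F2 acks idx 4 -> match: F0=0 F1=0 F2=7; commitIndex=0

Answer: 8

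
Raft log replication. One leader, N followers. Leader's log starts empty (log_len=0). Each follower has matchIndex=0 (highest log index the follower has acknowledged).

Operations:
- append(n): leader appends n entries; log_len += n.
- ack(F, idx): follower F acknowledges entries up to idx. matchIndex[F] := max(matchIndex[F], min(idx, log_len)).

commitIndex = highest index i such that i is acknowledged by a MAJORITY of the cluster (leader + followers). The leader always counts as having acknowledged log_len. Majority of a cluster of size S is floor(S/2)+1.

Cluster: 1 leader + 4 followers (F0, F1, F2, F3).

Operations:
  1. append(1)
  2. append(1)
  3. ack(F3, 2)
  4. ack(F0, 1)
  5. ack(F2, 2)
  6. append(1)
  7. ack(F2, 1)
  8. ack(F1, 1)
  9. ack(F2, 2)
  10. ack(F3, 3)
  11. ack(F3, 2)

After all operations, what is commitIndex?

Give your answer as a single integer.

Answer: 2

Derivation:
Op 1: append 1 -> log_len=1
Op 2: append 1 -> log_len=2
Op 3: F3 acks idx 2 -> match: F0=0 F1=0 F2=0 F3=2; commitIndex=0
Op 4: F0 acks idx 1 -> match: F0=1 F1=0 F2=0 F3=2; commitIndex=1
Op 5: F2 acks idx 2 -> match: F0=1 F1=0 F2=2 F3=2; commitIndex=2
Op 6: append 1 -> log_len=3
Op 7: F2 acks idx 1 -> match: F0=1 F1=0 F2=2 F3=2; commitIndex=2
Op 8: F1 acks idx 1 -> match: F0=1 F1=1 F2=2 F3=2; commitIndex=2
Op 9: F2 acks idx 2 -> match: F0=1 F1=1 F2=2 F3=2; commitIndex=2
Op 10: F3 acks idx 3 -> match: F0=1 F1=1 F2=2 F3=3; commitIndex=2
Op 11: F3 acks idx 2 -> match: F0=1 F1=1 F2=2 F3=3; commitIndex=2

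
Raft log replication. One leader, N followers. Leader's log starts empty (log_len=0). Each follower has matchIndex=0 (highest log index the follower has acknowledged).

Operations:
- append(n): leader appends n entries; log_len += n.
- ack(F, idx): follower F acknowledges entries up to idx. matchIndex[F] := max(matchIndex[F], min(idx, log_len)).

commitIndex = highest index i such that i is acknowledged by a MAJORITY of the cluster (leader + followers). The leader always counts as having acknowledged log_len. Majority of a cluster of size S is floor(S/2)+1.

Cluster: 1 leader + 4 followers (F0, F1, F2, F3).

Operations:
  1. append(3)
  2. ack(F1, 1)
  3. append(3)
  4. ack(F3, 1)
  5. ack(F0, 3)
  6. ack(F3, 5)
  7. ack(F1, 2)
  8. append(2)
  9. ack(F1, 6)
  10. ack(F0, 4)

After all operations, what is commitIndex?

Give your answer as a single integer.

Answer: 5

Derivation:
Op 1: append 3 -> log_len=3
Op 2: F1 acks idx 1 -> match: F0=0 F1=1 F2=0 F3=0; commitIndex=0
Op 3: append 3 -> log_len=6
Op 4: F3 acks idx 1 -> match: F0=0 F1=1 F2=0 F3=1; commitIndex=1
Op 5: F0 acks idx 3 -> match: F0=3 F1=1 F2=0 F3=1; commitIndex=1
Op 6: F3 acks idx 5 -> match: F0=3 F1=1 F2=0 F3=5; commitIndex=3
Op 7: F1 acks idx 2 -> match: F0=3 F1=2 F2=0 F3=5; commitIndex=3
Op 8: append 2 -> log_len=8
Op 9: F1 acks idx 6 -> match: F0=3 F1=6 F2=0 F3=5; commitIndex=5
Op 10: F0 acks idx 4 -> match: F0=4 F1=6 F2=0 F3=5; commitIndex=5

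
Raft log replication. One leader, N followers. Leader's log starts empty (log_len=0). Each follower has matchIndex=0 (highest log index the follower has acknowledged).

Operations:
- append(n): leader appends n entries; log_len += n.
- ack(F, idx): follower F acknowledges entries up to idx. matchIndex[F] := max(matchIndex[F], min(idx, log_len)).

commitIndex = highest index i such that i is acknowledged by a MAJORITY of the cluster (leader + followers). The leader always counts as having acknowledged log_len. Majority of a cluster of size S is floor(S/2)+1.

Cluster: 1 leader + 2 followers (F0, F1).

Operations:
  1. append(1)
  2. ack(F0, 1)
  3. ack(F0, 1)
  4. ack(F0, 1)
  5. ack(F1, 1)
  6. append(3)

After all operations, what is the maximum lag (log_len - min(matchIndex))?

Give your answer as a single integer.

Op 1: append 1 -> log_len=1
Op 2: F0 acks idx 1 -> match: F0=1 F1=0; commitIndex=1
Op 3: F0 acks idx 1 -> match: F0=1 F1=0; commitIndex=1
Op 4: F0 acks idx 1 -> match: F0=1 F1=0; commitIndex=1
Op 5: F1 acks idx 1 -> match: F0=1 F1=1; commitIndex=1
Op 6: append 3 -> log_len=4

Answer: 3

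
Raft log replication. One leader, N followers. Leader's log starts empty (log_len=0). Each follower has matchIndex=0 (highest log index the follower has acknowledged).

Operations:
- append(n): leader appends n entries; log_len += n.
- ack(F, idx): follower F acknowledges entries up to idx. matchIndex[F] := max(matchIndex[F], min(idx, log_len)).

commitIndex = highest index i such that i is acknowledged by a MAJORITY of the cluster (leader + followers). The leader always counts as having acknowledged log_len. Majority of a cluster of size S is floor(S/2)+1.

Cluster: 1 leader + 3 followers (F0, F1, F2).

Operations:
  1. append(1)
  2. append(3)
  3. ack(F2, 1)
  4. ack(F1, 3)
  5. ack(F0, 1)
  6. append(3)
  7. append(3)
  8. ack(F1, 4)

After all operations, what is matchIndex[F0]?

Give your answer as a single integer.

Answer: 1

Derivation:
Op 1: append 1 -> log_len=1
Op 2: append 3 -> log_len=4
Op 3: F2 acks idx 1 -> match: F0=0 F1=0 F2=1; commitIndex=0
Op 4: F1 acks idx 3 -> match: F0=0 F1=3 F2=1; commitIndex=1
Op 5: F0 acks idx 1 -> match: F0=1 F1=3 F2=1; commitIndex=1
Op 6: append 3 -> log_len=7
Op 7: append 3 -> log_len=10
Op 8: F1 acks idx 4 -> match: F0=1 F1=4 F2=1; commitIndex=1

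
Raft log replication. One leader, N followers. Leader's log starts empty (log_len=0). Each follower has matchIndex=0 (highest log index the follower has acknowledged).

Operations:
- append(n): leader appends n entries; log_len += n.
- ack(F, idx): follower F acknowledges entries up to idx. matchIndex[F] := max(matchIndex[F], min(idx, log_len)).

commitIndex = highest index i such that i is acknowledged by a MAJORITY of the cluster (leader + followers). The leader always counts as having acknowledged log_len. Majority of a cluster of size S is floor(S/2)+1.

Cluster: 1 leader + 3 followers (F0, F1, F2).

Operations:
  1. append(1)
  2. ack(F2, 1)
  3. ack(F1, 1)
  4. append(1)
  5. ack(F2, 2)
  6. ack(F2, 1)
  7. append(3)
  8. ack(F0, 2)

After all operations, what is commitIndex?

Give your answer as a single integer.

Op 1: append 1 -> log_len=1
Op 2: F2 acks idx 1 -> match: F0=0 F1=0 F2=1; commitIndex=0
Op 3: F1 acks idx 1 -> match: F0=0 F1=1 F2=1; commitIndex=1
Op 4: append 1 -> log_len=2
Op 5: F2 acks idx 2 -> match: F0=0 F1=1 F2=2; commitIndex=1
Op 6: F2 acks idx 1 -> match: F0=0 F1=1 F2=2; commitIndex=1
Op 7: append 3 -> log_len=5
Op 8: F0 acks idx 2 -> match: F0=2 F1=1 F2=2; commitIndex=2

Answer: 2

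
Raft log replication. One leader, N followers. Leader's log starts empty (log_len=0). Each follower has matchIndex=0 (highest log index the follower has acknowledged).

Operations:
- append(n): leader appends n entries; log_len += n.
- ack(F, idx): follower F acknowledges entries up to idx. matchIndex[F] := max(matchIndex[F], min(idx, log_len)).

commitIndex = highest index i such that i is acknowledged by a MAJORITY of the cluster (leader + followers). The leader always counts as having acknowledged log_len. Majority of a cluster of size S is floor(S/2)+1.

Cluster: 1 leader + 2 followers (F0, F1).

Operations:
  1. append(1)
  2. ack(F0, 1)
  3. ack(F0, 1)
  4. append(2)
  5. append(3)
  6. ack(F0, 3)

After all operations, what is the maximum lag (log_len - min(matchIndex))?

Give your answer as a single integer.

Op 1: append 1 -> log_len=1
Op 2: F0 acks idx 1 -> match: F0=1 F1=0; commitIndex=1
Op 3: F0 acks idx 1 -> match: F0=1 F1=0; commitIndex=1
Op 4: append 2 -> log_len=3
Op 5: append 3 -> log_len=6
Op 6: F0 acks idx 3 -> match: F0=3 F1=0; commitIndex=3

Answer: 6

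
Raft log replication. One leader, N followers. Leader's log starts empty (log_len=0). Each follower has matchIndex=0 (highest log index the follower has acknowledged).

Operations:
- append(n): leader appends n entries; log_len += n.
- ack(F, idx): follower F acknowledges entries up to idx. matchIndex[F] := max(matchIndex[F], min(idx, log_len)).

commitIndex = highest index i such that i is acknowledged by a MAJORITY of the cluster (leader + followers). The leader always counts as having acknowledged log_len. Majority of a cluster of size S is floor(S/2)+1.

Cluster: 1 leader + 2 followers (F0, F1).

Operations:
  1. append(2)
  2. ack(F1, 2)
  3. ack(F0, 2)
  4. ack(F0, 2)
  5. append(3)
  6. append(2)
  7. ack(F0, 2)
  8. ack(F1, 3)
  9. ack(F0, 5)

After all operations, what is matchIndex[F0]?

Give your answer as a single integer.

Op 1: append 2 -> log_len=2
Op 2: F1 acks idx 2 -> match: F0=0 F1=2; commitIndex=2
Op 3: F0 acks idx 2 -> match: F0=2 F1=2; commitIndex=2
Op 4: F0 acks idx 2 -> match: F0=2 F1=2; commitIndex=2
Op 5: append 3 -> log_len=5
Op 6: append 2 -> log_len=7
Op 7: F0 acks idx 2 -> match: F0=2 F1=2; commitIndex=2
Op 8: F1 acks idx 3 -> match: F0=2 F1=3; commitIndex=3
Op 9: F0 acks idx 5 -> match: F0=5 F1=3; commitIndex=5

Answer: 5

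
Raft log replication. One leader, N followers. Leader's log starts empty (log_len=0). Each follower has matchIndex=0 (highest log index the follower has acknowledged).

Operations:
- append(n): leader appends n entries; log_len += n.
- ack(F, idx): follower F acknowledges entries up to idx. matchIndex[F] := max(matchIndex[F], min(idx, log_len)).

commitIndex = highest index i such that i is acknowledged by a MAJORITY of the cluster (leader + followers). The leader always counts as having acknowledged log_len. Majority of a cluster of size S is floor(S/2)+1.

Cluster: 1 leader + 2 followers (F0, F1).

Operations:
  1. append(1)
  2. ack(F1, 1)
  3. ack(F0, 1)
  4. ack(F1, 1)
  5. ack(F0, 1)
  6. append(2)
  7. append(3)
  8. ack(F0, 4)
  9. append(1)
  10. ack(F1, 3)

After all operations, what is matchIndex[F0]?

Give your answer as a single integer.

Answer: 4

Derivation:
Op 1: append 1 -> log_len=1
Op 2: F1 acks idx 1 -> match: F0=0 F1=1; commitIndex=1
Op 3: F0 acks idx 1 -> match: F0=1 F1=1; commitIndex=1
Op 4: F1 acks idx 1 -> match: F0=1 F1=1; commitIndex=1
Op 5: F0 acks idx 1 -> match: F0=1 F1=1; commitIndex=1
Op 6: append 2 -> log_len=3
Op 7: append 3 -> log_len=6
Op 8: F0 acks idx 4 -> match: F0=4 F1=1; commitIndex=4
Op 9: append 1 -> log_len=7
Op 10: F1 acks idx 3 -> match: F0=4 F1=3; commitIndex=4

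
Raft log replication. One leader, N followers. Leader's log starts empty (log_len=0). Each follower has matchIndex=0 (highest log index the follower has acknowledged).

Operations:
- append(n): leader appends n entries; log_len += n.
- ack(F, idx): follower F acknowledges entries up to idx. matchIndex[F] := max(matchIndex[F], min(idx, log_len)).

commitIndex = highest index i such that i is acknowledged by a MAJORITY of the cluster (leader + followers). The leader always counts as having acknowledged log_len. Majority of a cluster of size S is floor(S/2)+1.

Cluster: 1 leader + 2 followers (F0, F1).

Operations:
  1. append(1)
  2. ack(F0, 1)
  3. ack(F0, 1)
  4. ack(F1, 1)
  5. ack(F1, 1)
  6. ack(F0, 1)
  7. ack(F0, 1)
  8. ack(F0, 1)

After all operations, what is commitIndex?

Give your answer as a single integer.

Answer: 1

Derivation:
Op 1: append 1 -> log_len=1
Op 2: F0 acks idx 1 -> match: F0=1 F1=0; commitIndex=1
Op 3: F0 acks idx 1 -> match: F0=1 F1=0; commitIndex=1
Op 4: F1 acks idx 1 -> match: F0=1 F1=1; commitIndex=1
Op 5: F1 acks idx 1 -> match: F0=1 F1=1; commitIndex=1
Op 6: F0 acks idx 1 -> match: F0=1 F1=1; commitIndex=1
Op 7: F0 acks idx 1 -> match: F0=1 F1=1; commitIndex=1
Op 8: F0 acks idx 1 -> match: F0=1 F1=1; commitIndex=1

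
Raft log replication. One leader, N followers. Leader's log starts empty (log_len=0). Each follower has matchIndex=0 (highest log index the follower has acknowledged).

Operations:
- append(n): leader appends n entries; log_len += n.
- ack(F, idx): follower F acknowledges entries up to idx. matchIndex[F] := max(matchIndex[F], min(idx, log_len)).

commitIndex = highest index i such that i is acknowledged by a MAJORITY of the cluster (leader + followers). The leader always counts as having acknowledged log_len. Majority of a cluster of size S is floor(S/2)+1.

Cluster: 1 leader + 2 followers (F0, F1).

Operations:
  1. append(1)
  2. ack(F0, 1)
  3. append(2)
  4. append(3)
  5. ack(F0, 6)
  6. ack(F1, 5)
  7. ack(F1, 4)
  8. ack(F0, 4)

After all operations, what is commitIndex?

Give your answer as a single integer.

Op 1: append 1 -> log_len=1
Op 2: F0 acks idx 1 -> match: F0=1 F1=0; commitIndex=1
Op 3: append 2 -> log_len=3
Op 4: append 3 -> log_len=6
Op 5: F0 acks idx 6 -> match: F0=6 F1=0; commitIndex=6
Op 6: F1 acks idx 5 -> match: F0=6 F1=5; commitIndex=6
Op 7: F1 acks idx 4 -> match: F0=6 F1=5; commitIndex=6
Op 8: F0 acks idx 4 -> match: F0=6 F1=5; commitIndex=6

Answer: 6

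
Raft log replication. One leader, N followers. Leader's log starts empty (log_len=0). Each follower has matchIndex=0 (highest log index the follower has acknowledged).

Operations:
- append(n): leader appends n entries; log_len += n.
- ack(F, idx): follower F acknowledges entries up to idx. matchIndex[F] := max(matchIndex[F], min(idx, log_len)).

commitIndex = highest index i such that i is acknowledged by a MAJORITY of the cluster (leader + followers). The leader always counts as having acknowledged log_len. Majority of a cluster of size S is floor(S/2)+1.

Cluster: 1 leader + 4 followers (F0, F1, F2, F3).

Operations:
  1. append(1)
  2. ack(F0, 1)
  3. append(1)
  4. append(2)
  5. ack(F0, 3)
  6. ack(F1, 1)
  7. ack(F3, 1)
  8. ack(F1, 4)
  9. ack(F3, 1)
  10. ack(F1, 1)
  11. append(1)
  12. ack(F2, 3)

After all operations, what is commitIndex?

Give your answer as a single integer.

Answer: 3

Derivation:
Op 1: append 1 -> log_len=1
Op 2: F0 acks idx 1 -> match: F0=1 F1=0 F2=0 F3=0; commitIndex=0
Op 3: append 1 -> log_len=2
Op 4: append 2 -> log_len=4
Op 5: F0 acks idx 3 -> match: F0=3 F1=0 F2=0 F3=0; commitIndex=0
Op 6: F1 acks idx 1 -> match: F0=3 F1=1 F2=0 F3=0; commitIndex=1
Op 7: F3 acks idx 1 -> match: F0=3 F1=1 F2=0 F3=1; commitIndex=1
Op 8: F1 acks idx 4 -> match: F0=3 F1=4 F2=0 F3=1; commitIndex=3
Op 9: F3 acks idx 1 -> match: F0=3 F1=4 F2=0 F3=1; commitIndex=3
Op 10: F1 acks idx 1 -> match: F0=3 F1=4 F2=0 F3=1; commitIndex=3
Op 11: append 1 -> log_len=5
Op 12: F2 acks idx 3 -> match: F0=3 F1=4 F2=3 F3=1; commitIndex=3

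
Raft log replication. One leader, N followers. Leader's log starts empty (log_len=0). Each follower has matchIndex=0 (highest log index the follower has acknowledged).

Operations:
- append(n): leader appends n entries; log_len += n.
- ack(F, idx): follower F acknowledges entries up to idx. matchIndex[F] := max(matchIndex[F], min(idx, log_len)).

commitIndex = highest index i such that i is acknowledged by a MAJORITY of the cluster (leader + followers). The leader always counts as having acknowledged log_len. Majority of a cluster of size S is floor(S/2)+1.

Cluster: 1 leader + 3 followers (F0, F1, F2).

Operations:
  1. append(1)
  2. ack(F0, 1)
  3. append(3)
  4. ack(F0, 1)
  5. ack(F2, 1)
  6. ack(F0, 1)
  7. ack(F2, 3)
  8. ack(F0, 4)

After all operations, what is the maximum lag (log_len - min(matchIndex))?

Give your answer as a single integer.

Op 1: append 1 -> log_len=1
Op 2: F0 acks idx 1 -> match: F0=1 F1=0 F2=0; commitIndex=0
Op 3: append 3 -> log_len=4
Op 4: F0 acks idx 1 -> match: F0=1 F1=0 F2=0; commitIndex=0
Op 5: F2 acks idx 1 -> match: F0=1 F1=0 F2=1; commitIndex=1
Op 6: F0 acks idx 1 -> match: F0=1 F1=0 F2=1; commitIndex=1
Op 7: F2 acks idx 3 -> match: F0=1 F1=0 F2=3; commitIndex=1
Op 8: F0 acks idx 4 -> match: F0=4 F1=0 F2=3; commitIndex=3

Answer: 4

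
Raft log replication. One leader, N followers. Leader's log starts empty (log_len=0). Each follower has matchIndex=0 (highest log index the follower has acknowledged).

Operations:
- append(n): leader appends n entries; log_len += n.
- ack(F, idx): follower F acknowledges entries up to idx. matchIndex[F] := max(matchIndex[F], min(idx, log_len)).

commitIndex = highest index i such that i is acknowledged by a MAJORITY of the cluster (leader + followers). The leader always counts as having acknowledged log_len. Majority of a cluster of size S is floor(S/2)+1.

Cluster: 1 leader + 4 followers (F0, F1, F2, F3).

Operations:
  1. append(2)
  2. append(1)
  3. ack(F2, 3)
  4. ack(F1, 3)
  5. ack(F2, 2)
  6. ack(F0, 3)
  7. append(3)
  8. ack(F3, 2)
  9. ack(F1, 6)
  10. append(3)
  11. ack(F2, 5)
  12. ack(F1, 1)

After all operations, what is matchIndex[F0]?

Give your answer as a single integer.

Answer: 3

Derivation:
Op 1: append 2 -> log_len=2
Op 2: append 1 -> log_len=3
Op 3: F2 acks idx 3 -> match: F0=0 F1=0 F2=3 F3=0; commitIndex=0
Op 4: F1 acks idx 3 -> match: F0=0 F1=3 F2=3 F3=0; commitIndex=3
Op 5: F2 acks idx 2 -> match: F0=0 F1=3 F2=3 F3=0; commitIndex=3
Op 6: F0 acks idx 3 -> match: F0=3 F1=3 F2=3 F3=0; commitIndex=3
Op 7: append 3 -> log_len=6
Op 8: F3 acks idx 2 -> match: F0=3 F1=3 F2=3 F3=2; commitIndex=3
Op 9: F1 acks idx 6 -> match: F0=3 F1=6 F2=3 F3=2; commitIndex=3
Op 10: append 3 -> log_len=9
Op 11: F2 acks idx 5 -> match: F0=3 F1=6 F2=5 F3=2; commitIndex=5
Op 12: F1 acks idx 1 -> match: F0=3 F1=6 F2=5 F3=2; commitIndex=5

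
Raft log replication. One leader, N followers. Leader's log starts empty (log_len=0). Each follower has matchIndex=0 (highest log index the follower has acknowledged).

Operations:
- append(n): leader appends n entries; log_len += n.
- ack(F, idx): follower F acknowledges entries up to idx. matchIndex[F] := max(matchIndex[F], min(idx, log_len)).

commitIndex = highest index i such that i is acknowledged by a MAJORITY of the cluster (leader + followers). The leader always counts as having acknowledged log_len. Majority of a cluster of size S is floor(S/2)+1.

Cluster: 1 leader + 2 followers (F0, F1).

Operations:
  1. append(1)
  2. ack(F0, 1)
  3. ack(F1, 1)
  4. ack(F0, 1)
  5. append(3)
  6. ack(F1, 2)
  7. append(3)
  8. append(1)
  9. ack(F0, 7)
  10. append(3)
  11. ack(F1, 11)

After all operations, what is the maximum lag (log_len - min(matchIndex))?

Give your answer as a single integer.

Op 1: append 1 -> log_len=1
Op 2: F0 acks idx 1 -> match: F0=1 F1=0; commitIndex=1
Op 3: F1 acks idx 1 -> match: F0=1 F1=1; commitIndex=1
Op 4: F0 acks idx 1 -> match: F0=1 F1=1; commitIndex=1
Op 5: append 3 -> log_len=4
Op 6: F1 acks idx 2 -> match: F0=1 F1=2; commitIndex=2
Op 7: append 3 -> log_len=7
Op 8: append 1 -> log_len=8
Op 9: F0 acks idx 7 -> match: F0=7 F1=2; commitIndex=7
Op 10: append 3 -> log_len=11
Op 11: F1 acks idx 11 -> match: F0=7 F1=11; commitIndex=11

Answer: 4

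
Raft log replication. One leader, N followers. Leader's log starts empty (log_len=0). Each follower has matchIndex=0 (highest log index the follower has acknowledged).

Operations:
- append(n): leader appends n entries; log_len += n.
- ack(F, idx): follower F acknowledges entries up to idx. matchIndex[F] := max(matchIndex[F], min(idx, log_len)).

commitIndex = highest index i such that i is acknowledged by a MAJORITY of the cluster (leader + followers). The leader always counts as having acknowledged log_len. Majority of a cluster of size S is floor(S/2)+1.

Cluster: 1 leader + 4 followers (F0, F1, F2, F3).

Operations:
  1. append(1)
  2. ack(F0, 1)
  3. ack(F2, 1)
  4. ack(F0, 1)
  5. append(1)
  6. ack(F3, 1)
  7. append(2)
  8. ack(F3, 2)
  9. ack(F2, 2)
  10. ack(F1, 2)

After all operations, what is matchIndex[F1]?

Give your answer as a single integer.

Op 1: append 1 -> log_len=1
Op 2: F0 acks idx 1 -> match: F0=1 F1=0 F2=0 F3=0; commitIndex=0
Op 3: F2 acks idx 1 -> match: F0=1 F1=0 F2=1 F3=0; commitIndex=1
Op 4: F0 acks idx 1 -> match: F0=1 F1=0 F2=1 F3=0; commitIndex=1
Op 5: append 1 -> log_len=2
Op 6: F3 acks idx 1 -> match: F0=1 F1=0 F2=1 F3=1; commitIndex=1
Op 7: append 2 -> log_len=4
Op 8: F3 acks idx 2 -> match: F0=1 F1=0 F2=1 F3=2; commitIndex=1
Op 9: F2 acks idx 2 -> match: F0=1 F1=0 F2=2 F3=2; commitIndex=2
Op 10: F1 acks idx 2 -> match: F0=1 F1=2 F2=2 F3=2; commitIndex=2

Answer: 2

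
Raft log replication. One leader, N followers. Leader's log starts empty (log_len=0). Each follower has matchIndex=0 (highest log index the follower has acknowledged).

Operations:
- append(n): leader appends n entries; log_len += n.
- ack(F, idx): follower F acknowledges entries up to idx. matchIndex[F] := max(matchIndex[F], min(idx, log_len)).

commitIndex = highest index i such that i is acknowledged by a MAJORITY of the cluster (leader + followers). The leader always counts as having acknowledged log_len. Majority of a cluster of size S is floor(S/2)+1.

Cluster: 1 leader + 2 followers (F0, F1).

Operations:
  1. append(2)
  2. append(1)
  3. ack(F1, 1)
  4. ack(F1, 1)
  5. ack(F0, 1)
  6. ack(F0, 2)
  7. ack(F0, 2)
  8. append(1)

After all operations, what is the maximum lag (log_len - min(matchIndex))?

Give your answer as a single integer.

Op 1: append 2 -> log_len=2
Op 2: append 1 -> log_len=3
Op 3: F1 acks idx 1 -> match: F0=0 F1=1; commitIndex=1
Op 4: F1 acks idx 1 -> match: F0=0 F1=1; commitIndex=1
Op 5: F0 acks idx 1 -> match: F0=1 F1=1; commitIndex=1
Op 6: F0 acks idx 2 -> match: F0=2 F1=1; commitIndex=2
Op 7: F0 acks idx 2 -> match: F0=2 F1=1; commitIndex=2
Op 8: append 1 -> log_len=4

Answer: 3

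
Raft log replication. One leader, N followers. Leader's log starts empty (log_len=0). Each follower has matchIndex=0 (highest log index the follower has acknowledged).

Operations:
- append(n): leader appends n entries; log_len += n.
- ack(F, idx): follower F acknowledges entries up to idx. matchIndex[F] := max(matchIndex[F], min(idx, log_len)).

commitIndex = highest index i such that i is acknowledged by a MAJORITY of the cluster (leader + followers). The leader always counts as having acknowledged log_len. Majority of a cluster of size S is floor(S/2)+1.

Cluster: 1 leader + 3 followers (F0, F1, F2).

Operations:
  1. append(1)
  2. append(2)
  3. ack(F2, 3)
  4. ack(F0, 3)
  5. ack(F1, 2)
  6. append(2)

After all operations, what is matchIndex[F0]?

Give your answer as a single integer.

Op 1: append 1 -> log_len=1
Op 2: append 2 -> log_len=3
Op 3: F2 acks idx 3 -> match: F0=0 F1=0 F2=3; commitIndex=0
Op 4: F0 acks idx 3 -> match: F0=3 F1=0 F2=3; commitIndex=3
Op 5: F1 acks idx 2 -> match: F0=3 F1=2 F2=3; commitIndex=3
Op 6: append 2 -> log_len=5

Answer: 3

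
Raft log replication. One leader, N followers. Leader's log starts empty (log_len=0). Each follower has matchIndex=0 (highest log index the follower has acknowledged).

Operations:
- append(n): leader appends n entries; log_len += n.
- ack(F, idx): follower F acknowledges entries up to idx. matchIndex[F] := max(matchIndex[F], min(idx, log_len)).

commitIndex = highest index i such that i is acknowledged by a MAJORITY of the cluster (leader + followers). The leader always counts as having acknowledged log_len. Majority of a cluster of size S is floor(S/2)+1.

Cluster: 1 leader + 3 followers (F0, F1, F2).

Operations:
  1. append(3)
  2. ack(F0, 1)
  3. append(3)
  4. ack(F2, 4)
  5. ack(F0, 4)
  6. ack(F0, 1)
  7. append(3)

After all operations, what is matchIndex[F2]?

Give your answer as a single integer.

Op 1: append 3 -> log_len=3
Op 2: F0 acks idx 1 -> match: F0=1 F1=0 F2=0; commitIndex=0
Op 3: append 3 -> log_len=6
Op 4: F2 acks idx 4 -> match: F0=1 F1=0 F2=4; commitIndex=1
Op 5: F0 acks idx 4 -> match: F0=4 F1=0 F2=4; commitIndex=4
Op 6: F0 acks idx 1 -> match: F0=4 F1=0 F2=4; commitIndex=4
Op 7: append 3 -> log_len=9

Answer: 4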